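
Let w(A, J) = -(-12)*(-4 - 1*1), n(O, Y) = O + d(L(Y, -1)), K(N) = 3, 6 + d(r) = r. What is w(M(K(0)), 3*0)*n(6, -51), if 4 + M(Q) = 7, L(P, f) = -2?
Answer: 120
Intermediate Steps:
d(r) = -6 + r
M(Q) = 3 (M(Q) = -4 + 7 = 3)
n(O, Y) = -8 + O (n(O, Y) = O + (-6 - 2) = O - 8 = -8 + O)
w(A, J) = -60 (w(A, J) = -(-12)*(-4 - 1) = -(-12)*(-5) = -1*60 = -60)
w(M(K(0)), 3*0)*n(6, -51) = -60*(-8 + 6) = -60*(-2) = 120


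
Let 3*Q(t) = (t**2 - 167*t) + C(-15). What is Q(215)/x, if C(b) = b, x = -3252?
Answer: -1145/1084 ≈ -1.0563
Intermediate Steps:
Q(t) = -5 - 167*t/3 + t**2/3 (Q(t) = ((t**2 - 167*t) - 15)/3 = (-15 + t**2 - 167*t)/3 = -5 - 167*t/3 + t**2/3)
Q(215)/x = (-5 - 167/3*215 + (1/3)*215**2)/(-3252) = (-5 - 35905/3 + (1/3)*46225)*(-1/3252) = (-5 - 35905/3 + 46225/3)*(-1/3252) = 3435*(-1/3252) = -1145/1084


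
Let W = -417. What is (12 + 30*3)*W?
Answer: -42534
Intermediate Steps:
(12 + 30*3)*W = (12 + 30*3)*(-417) = (12 + 90)*(-417) = 102*(-417) = -42534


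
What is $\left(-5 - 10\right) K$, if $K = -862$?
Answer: $12930$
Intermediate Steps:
$\left(-5 - 10\right) K = \left(-5 - 10\right) \left(-862\right) = \left(-15\right) \left(-862\right) = 12930$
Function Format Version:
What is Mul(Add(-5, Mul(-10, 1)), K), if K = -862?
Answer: 12930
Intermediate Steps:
Mul(Add(-5, Mul(-10, 1)), K) = Mul(Add(-5, Mul(-10, 1)), -862) = Mul(Add(-5, -10), -862) = Mul(-15, -862) = 12930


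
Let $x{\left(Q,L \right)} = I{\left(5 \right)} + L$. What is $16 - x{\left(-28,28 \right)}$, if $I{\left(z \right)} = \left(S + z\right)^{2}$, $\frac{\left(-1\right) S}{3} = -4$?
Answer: $-301$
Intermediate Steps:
$S = 12$ ($S = \left(-3\right) \left(-4\right) = 12$)
$I{\left(z \right)} = \left(12 + z\right)^{2}$
$x{\left(Q,L \right)} = 289 + L$ ($x{\left(Q,L \right)} = \left(12 + 5\right)^{2} + L = 17^{2} + L = 289 + L$)
$16 - x{\left(-28,28 \right)} = 16 - \left(289 + 28\right) = 16 - 317 = -301$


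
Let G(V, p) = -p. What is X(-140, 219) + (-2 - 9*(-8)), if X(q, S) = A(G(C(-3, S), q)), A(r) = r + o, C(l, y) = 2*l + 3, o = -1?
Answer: 209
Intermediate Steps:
C(l, y) = 3 + 2*l
A(r) = -1 + r (A(r) = r - 1 = -1 + r)
X(q, S) = -1 - q
X(-140, 219) + (-2 - 9*(-8)) = (-1 - 1*(-140)) + (-2 - 9*(-8)) = (-1 + 140) + (-2 + 72) = 139 + 70 = 209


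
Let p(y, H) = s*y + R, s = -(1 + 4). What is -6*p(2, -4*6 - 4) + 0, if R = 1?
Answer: 54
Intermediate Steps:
s = -5 (s = -1*5 = -5)
p(y, H) = 1 - 5*y (p(y, H) = -5*y + 1 = 1 - 5*y)
-6*p(2, -4*6 - 4) + 0 = -6*(1 - 5*2) + 0 = -6*(1 - 10) + 0 = -6*(-9) + 0 = 54 + 0 = 54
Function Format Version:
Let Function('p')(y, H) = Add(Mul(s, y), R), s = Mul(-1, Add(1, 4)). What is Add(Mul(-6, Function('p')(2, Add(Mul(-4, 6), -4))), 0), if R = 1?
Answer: 54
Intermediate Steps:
s = -5 (s = Mul(-1, 5) = -5)
Function('p')(y, H) = Add(1, Mul(-5, y)) (Function('p')(y, H) = Add(Mul(-5, y), 1) = Add(1, Mul(-5, y)))
Add(Mul(-6, Function('p')(2, Add(Mul(-4, 6), -4))), 0) = Add(Mul(-6, Add(1, Mul(-5, 2))), 0) = Add(Mul(-6, Add(1, -10)), 0) = Add(Mul(-6, -9), 0) = Add(54, 0) = 54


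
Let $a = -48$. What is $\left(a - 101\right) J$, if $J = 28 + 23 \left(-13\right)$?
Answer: $40379$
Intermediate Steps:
$J = -271$ ($J = 28 - 299 = -271$)
$\left(a - 101\right) J = \left(-48 - 101\right) \left(-271\right) = \left(-149\right) \left(-271\right) = 40379$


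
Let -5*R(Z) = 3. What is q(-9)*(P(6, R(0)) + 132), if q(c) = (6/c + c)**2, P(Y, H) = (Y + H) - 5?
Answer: 556742/45 ≈ 12372.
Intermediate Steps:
R(Z) = -3/5 (R(Z) = -1/5*3 = -3/5)
P(Y, H) = -5 + H + Y (P(Y, H) = (H + Y) - 5 = -5 + H + Y)
q(c) = (c + 6/c)**2
q(-9)*(P(6, R(0)) + 132) = ((6 + (-9)**2)**2/(-9)**2)*((-5 - 3/5 + 6) + 132) = ((6 + 81)**2/81)*(2/5 + 132) = ((1/81)*87**2)*(662/5) = ((1/81)*7569)*(662/5) = (841/9)*(662/5) = 556742/45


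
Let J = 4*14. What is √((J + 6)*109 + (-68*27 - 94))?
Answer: 2*√1207 ≈ 69.484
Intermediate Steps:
J = 56
√((J + 6)*109 + (-68*27 - 94)) = √((56 + 6)*109 + (-68*27 - 94)) = √(62*109 + (-1836 - 94)) = √(6758 - 1930) = √4828 = 2*√1207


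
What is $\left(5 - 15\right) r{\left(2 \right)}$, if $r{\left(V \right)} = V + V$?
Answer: $-40$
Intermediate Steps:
$r{\left(V \right)} = 2 V$
$\left(5 - 15\right) r{\left(2 \right)} = \left(5 - 15\right) 2 \cdot 2 = \left(-10\right) 4 = -40$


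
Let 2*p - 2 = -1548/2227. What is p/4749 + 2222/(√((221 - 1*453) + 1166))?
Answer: 1453/10576023 + 1111*√934/467 ≈ 72.706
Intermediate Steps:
p = 1453/2227 (p = 1 + (-1548/2227)/2 = 1 + (-1548*1/2227)/2 = 1 + (½)*(-1548/2227) = 1 - 774/2227 = 1453/2227 ≈ 0.65245)
p/4749 + 2222/(√((221 - 1*453) + 1166)) = (1453/2227)/4749 + 2222/(√((221 - 1*453) + 1166)) = (1453/2227)*(1/4749) + 2222/(√((221 - 453) + 1166)) = 1453/10576023 + 2222/(√(-232 + 1166)) = 1453/10576023 + 2222/(√934) = 1453/10576023 + 2222*(√934/934) = 1453/10576023 + 1111*√934/467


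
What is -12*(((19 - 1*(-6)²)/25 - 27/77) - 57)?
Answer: 1340508/1925 ≈ 696.37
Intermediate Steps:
-12*(((19 - 1*(-6)²)/25 - 27/77) - 57) = -12*(((19 - 1*36)*(1/25) - 27*1/77) - 57) = -12*(((19 - 36)*(1/25) - 27/77) - 57) = -12*((-17*1/25 - 27/77) - 57) = -12*((-17/25 - 27/77) - 57) = -12*(-1984/1925 - 57) = -12*(-111709/1925) = 1340508/1925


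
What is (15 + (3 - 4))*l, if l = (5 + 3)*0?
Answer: 0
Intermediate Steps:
l = 0 (l = 8*0 = 0)
(15 + (3 - 4))*l = (15 + (3 - 4))*0 = (15 - 1)*0 = 14*0 = 0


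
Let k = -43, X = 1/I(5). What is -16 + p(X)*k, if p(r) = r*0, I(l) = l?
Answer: -16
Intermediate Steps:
X = 1/5 ≈ 0.20000
p(r) = 0
-16 + p(X)*k = -16 + 0*(-43) = -16 + 0 = -16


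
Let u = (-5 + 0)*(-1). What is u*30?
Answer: 150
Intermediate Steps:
u = 5 (u = -5*(-1) = 5)
u*30 = 5*30 = 150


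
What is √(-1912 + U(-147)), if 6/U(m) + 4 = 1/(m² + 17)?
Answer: 2*I*√3579569657119/86503 ≈ 43.744*I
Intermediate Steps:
U(m) = 6/(-4 + 1/(17 + m²)) (U(m) = 6/(-4 + 1/(m² + 17)) = 6/(-4 + 1/(17 + m²)))
√(-1912 + U(-147)) = √(-1912 + 6*(-17 - 1*(-147)²)/(67 + 4*(-147)²)) = √(-1912 + 6*(-17 - 1*21609)/(67 + 4*21609)) = √(-1912 + 6*(-17 - 21609)/(67 + 86436)) = √(-1912 + 6*(-21626)/86503) = √(-1912 + 6*(1/86503)*(-21626)) = √(-1912 - 129756/86503) = √(-165523492/86503) = 2*I*√3579569657119/86503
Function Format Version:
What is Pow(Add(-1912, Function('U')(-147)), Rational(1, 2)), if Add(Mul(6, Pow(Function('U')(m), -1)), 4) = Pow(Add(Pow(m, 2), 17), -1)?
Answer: Mul(Rational(2, 86503), I, Pow(3579569657119, Rational(1, 2))) ≈ Mul(43.744, I)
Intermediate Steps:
Function('U')(m) = Mul(6, Pow(Add(-4, Pow(Add(17, Pow(m, 2)), -1)), -1)) (Function('U')(m) = Mul(6, Pow(Add(-4, Pow(Add(Pow(m, 2), 17), -1)), -1)) = Mul(6, Pow(Add(-4, Pow(Add(17, Pow(m, 2)), -1)), -1)))
Pow(Add(-1912, Function('U')(-147)), Rational(1, 2)) = Pow(Add(-1912, Mul(6, Pow(Add(67, Mul(4, Pow(-147, 2))), -1), Add(-17, Mul(-1, Pow(-147, 2))))), Rational(1, 2)) = Pow(Add(-1912, Mul(6, Pow(Add(67, Mul(4, 21609)), -1), Add(-17, Mul(-1, 21609)))), Rational(1, 2)) = Pow(Add(-1912, Mul(6, Pow(Add(67, 86436), -1), Add(-17, -21609))), Rational(1, 2)) = Pow(Add(-1912, Mul(6, Pow(86503, -1), -21626)), Rational(1, 2)) = Pow(Add(-1912, Mul(6, Rational(1, 86503), -21626)), Rational(1, 2)) = Pow(Add(-1912, Rational(-129756, 86503)), Rational(1, 2)) = Pow(Rational(-165523492, 86503), Rational(1, 2)) = Mul(Rational(2, 86503), I, Pow(3579569657119, Rational(1, 2)))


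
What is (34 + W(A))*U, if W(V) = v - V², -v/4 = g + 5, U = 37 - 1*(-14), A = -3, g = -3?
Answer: 867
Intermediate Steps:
U = 51 (U = 37 + 14 = 51)
v = -8 (v = -4*(-3 + 5) = -4*2 = -8)
W(V) = -8 - V²
(34 + W(A))*U = (34 + (-8 - 1*(-3)²))*51 = (34 + (-8 - 1*9))*51 = (34 + (-8 - 9))*51 = (34 - 17)*51 = 17*51 = 867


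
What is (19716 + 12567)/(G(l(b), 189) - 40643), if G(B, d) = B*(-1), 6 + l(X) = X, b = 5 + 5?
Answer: -633/797 ≈ -0.79423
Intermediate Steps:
b = 10
l(X) = -6 + X
G(B, d) = -B
(19716 + 12567)/(G(l(b), 189) - 40643) = (19716 + 12567)/(-(-6 + 10) - 40643) = 32283/(-1*4 - 40643) = 32283/(-4 - 40643) = 32283/(-40647) = 32283*(-1/40647) = -633/797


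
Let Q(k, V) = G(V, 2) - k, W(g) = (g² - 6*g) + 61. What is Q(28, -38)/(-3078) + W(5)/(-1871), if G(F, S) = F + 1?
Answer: -50753/5758938 ≈ -0.0088129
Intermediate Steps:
G(F, S) = 1 + F
W(g) = 61 + g² - 6*g
Q(k, V) = 1 + V - k (Q(k, V) = (1 + V) - k = 1 + V - k)
Q(28, -38)/(-3078) + W(5)/(-1871) = (1 - 38 - 1*28)/(-3078) + (61 + 5² - 6*5)/(-1871) = (1 - 38 - 28)*(-1/3078) + (61 + 25 - 30)*(-1/1871) = -65*(-1/3078) + 56*(-1/1871) = 65/3078 - 56/1871 = -50753/5758938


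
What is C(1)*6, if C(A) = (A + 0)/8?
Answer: 3/4 ≈ 0.75000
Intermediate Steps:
C(A) = A/8 (C(A) = A*(1/8) = A/8)
C(1)*6 = ((1/8)*1)*6 = (1/8)*6 = 3/4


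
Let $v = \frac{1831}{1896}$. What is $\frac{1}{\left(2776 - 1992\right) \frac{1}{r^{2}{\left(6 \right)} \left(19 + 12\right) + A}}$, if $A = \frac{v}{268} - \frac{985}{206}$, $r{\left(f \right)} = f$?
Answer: $\frac{58158232897}{41032352256} \approx 1.4174$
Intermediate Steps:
$v = \frac{1831}{1896}$ ($v = 1831 \cdot \frac{1}{1896} = \frac{1831}{1896} \approx 0.96572$)
$A = - \frac{250064447}{52337184}$ ($A = \frac{1831}{1896 \cdot 268} - \frac{985}{206} = \frac{1831}{1896} \cdot \frac{1}{268} - \frac{985}{206} = \frac{1831}{508128} - \frac{985}{206} = - \frac{250064447}{52337184} \approx -4.7779$)
$\frac{1}{\left(2776 - 1992\right) \frac{1}{r^{2}{\left(6 \right)} \left(19 + 12\right) + A}} = \frac{1}{\left(2776 - 1992\right) \frac{1}{6^{2} \left(19 + 12\right) - \frac{250064447}{52337184}}} = \frac{1}{784 \frac{1}{36 \cdot 31 - \frac{250064447}{52337184}}} = \frac{1}{784 \frac{1}{1116 - \frac{250064447}{52337184}}} = \frac{1}{784 \frac{1}{\frac{58158232897}{52337184}}} = \frac{1}{784 \cdot \frac{52337184}{58158232897}} = \frac{1}{\frac{41032352256}{58158232897}} = \frac{58158232897}{41032352256}$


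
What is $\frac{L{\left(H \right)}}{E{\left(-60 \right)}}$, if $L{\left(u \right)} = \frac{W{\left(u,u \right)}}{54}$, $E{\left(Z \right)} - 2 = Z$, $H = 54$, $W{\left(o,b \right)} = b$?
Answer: $- \frac{1}{58} \approx -0.017241$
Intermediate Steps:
$E{\left(Z \right)} = 2 + Z$
$L{\left(u \right)} = \frac{u}{54}$
$\frac{L{\left(H \right)}}{E{\left(-60 \right)}} = \frac{\frac{1}{54} \cdot 54}{2 - 60} = 1 \frac{1}{-58} = 1 \left(- \frac{1}{58}\right) = - \frac{1}{58}$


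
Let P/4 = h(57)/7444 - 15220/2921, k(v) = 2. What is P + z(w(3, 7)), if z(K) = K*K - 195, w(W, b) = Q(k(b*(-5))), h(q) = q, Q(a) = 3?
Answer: -1124223649/5435981 ≈ -206.81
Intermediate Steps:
w(W, b) = 3
P = -113131183/5435981 (P = 4*(57/7444 - 15220/2921) = 4*(-113131183/21743924) = -113131183/5435981 ≈ -20.812)
z(K) = -195 + K² (z(K) = K² - 195 = -195 + K²)
P + z(w(3, 7)) = -113131183/5435981 + (-195 + 3²) = -113131183/5435981 + (-195 + 9) = -113131183/5435981 - 186 = -1124223649/5435981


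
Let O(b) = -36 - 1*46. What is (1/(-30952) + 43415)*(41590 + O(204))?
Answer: 13944416256783/7738 ≈ 1.8021e+9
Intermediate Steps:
O(b) = -82 (O(b) = -36 - 46 = -82)
(1/(-30952) + 43415)*(41590 + O(204)) = (1/(-30952) + 43415)*(41590 - 82) = (-1/30952 + 43415)*41508 = (1343781079/30952)*41508 = 13944416256783/7738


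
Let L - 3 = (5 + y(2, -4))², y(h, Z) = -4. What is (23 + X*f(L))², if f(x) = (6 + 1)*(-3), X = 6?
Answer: 10609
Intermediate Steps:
L = 4 (L = 3 + (5 - 4)² = 3 + 1² = 3 + 1 = 4)
f(x) = -21 (f(x) = 7*(-3) = -21)
(23 + X*f(L))² = (23 + 6*(-21))² = (23 - 126)² = (-103)² = 10609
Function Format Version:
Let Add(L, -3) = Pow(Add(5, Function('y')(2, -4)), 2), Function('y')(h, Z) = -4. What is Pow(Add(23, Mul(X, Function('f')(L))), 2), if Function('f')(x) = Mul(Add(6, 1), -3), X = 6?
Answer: 10609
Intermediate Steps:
L = 4 (L = Add(3, Pow(Add(5, -4), 2)) = Add(3, Pow(1, 2)) = Add(3, 1) = 4)
Function('f')(x) = -21 (Function('f')(x) = Mul(7, -3) = -21)
Pow(Add(23, Mul(X, Function('f')(L))), 2) = Pow(Add(23, Mul(6, -21)), 2) = Pow(Add(23, -126), 2) = Pow(-103, 2) = 10609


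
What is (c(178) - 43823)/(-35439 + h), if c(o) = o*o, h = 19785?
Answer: 12139/15654 ≈ 0.77546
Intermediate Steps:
c(o) = o**2
(c(178) - 43823)/(-35439 + h) = (178**2 - 43823)/(-35439 + 19785) = (31684 - 43823)/(-15654) = -12139*(-1/15654) = 12139/15654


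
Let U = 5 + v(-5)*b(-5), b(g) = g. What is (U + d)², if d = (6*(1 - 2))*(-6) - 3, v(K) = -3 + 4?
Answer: 1089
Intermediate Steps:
v(K) = 1
U = 0 (U = 5 + 1*(-5) = 5 - 5 = 0)
d = 33 (d = (6*(-1))*(-6) - 3 = -6*(-6) - 3 = 36 - 3 = 33)
(U + d)² = (0 + 33)² = 33² = 1089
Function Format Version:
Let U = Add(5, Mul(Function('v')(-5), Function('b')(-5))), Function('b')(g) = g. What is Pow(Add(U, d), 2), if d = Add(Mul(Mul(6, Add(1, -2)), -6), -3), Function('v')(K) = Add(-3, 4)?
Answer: 1089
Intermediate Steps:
Function('v')(K) = 1
U = 0 (U = Add(5, Mul(1, -5)) = Add(5, -5) = 0)
d = 33 (d = Add(Mul(Mul(6, -1), -6), -3) = Add(Mul(-6, -6), -3) = Add(36, -3) = 33)
Pow(Add(U, d), 2) = Pow(Add(0, 33), 2) = Pow(33, 2) = 1089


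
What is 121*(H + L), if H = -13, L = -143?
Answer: -18876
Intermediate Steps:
121*(H + L) = 121*(-13 - 143) = 121*(-156) = -18876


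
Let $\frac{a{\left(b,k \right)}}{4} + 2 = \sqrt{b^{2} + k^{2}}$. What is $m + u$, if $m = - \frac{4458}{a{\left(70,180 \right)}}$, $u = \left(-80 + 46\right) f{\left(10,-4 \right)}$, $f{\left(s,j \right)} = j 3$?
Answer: $\frac{5071513}{12432} - \frac{3715 \sqrt{373}}{12432} \approx 402.17$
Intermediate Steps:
$f{\left(s,j \right)} = 3 j$
$a{\left(b,k \right)} = -8 + 4 \sqrt{b^{2} + k^{2}}$
$u = 408$ ($u = \left(-80 + 46\right) 3 \left(-4\right) = \left(-34\right) \left(-12\right) = 408$)
$m = - \frac{4458}{-8 + 40 \sqrt{373}}$ ($m = - \frac{4458}{-8 + 4 \sqrt{70^{2} + 180^{2}}} = - \frac{4458}{-8 + 4 \sqrt{4900 + 32400}} = - \frac{4458}{-8 + 4 \sqrt{37300}} = - \frac{4458}{-8 + 4 \cdot 10 \sqrt{373}} = - \frac{4458}{-8 + 40 \sqrt{373}} \approx -5.831$)
$m + u = \left(- \frac{743}{12432} - \frac{3715 \sqrt{373}}{12432}\right) + 408 = \frac{5071513}{12432} - \frac{3715 \sqrt{373}}{12432}$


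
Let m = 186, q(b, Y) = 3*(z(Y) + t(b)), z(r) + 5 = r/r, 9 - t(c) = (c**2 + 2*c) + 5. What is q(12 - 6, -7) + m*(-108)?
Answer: -20232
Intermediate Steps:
t(c) = 4 - c**2 - 2*c (t(c) = 9 - ((c**2 + 2*c) + 5) = 9 - (5 + c**2 + 2*c) = 9 + (-5 - c**2 - 2*c) = 4 - c**2 - 2*c)
z(r) = -4 (z(r) = -5 + r/r = -5 + 1 = -4)
q(b, Y) = -6*b - 3*b**2 (q(b, Y) = 3*(-4 + (4 - b**2 - 2*b)) = 3*(-b**2 - 2*b) = -6*b - 3*b**2)
q(12 - 6, -7) + m*(-108) = 3*(12 - 6)*(-2 - (12 - 6)) + 186*(-108) = 3*6*(-2 - 1*6) - 20088 = 3*6*(-2 - 6) - 20088 = 3*6*(-8) - 20088 = -144 - 20088 = -20232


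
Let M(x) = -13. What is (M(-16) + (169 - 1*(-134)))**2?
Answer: 84100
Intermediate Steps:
(M(-16) + (169 - 1*(-134)))**2 = (-13 + (169 - 1*(-134)))**2 = (-13 + (169 + 134))**2 = (-13 + 303)**2 = 290**2 = 84100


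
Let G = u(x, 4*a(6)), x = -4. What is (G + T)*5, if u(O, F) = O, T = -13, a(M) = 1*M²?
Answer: -85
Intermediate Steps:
a(M) = M²
G = -4
(G + T)*5 = (-4 - 13)*5 = -17*5 = -85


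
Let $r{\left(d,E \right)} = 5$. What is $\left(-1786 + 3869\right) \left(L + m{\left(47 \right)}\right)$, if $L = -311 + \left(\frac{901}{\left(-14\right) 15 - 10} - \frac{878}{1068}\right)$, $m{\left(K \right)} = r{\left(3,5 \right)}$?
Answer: $- \frac{38042447651}{58740} \approx -6.4764 \cdot 10^{5}$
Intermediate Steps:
$m{\left(K \right)} = 5$
$L = - \frac{18556997}{58740}$ ($L = -311 + \left(\frac{901}{-210 - 10} - \frac{439}{534}\right) = -311 + \left(\frac{901}{-220} - \frac{439}{534}\right) = -311 + \left(901 \left(- \frac{1}{220}\right) - \frac{439}{534}\right) = -311 - \frac{288857}{58740} = - \frac{18556997}{58740} \approx -315.92$)
$\left(-1786 + 3869\right) \left(L + m{\left(47 \right)}\right) = \left(-1786 + 3869\right) \left(- \frac{18556997}{58740} + 5\right) = 2083 \left(- \frac{18263297}{58740}\right) = - \frac{38042447651}{58740}$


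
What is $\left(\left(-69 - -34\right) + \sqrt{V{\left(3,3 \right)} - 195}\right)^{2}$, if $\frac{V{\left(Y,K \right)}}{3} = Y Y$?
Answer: $1057 - 140 i \sqrt{42} \approx 1057.0 - 907.3 i$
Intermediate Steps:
$V{\left(Y,K \right)} = 3 Y^{2}$ ($V{\left(Y,K \right)} = 3 Y Y = 3 Y^{2}$)
$\left(\left(-69 - -34\right) + \sqrt{V{\left(3,3 \right)} - 195}\right)^{2} = \left(\left(-69 - -34\right) + \sqrt{3 \cdot 3^{2} - 195}\right)^{2} = \left(\left(-69 + 34\right) + \sqrt{3 \cdot 9 - 195}\right)^{2} = \left(-35 + \sqrt{27 - 195}\right)^{2} = \left(-35 + \sqrt{-168}\right)^{2} = \left(-35 + 2 i \sqrt{42}\right)^{2}$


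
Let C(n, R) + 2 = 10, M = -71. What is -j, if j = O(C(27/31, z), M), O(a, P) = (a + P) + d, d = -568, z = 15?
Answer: 631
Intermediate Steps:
C(n, R) = 8 (C(n, R) = -2 + 10 = 8)
O(a, P) = -568 + P + a (O(a, P) = (a + P) - 568 = (P + a) - 568 = -568 + P + a)
j = -631 (j = -568 - 71 + 8 = -631)
-j = -1*(-631) = 631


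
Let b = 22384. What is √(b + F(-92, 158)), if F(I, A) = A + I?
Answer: 5*√898 ≈ 149.83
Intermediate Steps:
√(b + F(-92, 158)) = √(22384 + (158 - 92)) = √(22384 + 66) = √22450 = 5*√898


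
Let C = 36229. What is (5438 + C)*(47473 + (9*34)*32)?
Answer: 2386060755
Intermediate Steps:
(5438 + C)*(47473 + (9*34)*32) = (5438 + 36229)*(47473 + (9*34)*32) = 41667*(47473 + 306*32) = 41667*(47473 + 9792) = 41667*57265 = 2386060755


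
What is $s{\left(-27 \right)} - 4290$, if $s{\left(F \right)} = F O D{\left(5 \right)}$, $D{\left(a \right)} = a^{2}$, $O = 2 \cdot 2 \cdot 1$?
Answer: $-6990$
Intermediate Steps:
$O = 4$ ($O = 4 \cdot 1 = 4$)
$s{\left(F \right)} = 100 F$ ($s{\left(F \right)} = F 4 \cdot 5^{2} = 4 F 25 = 100 F$)
$s{\left(-27 \right)} - 4290 = 100 \left(-27\right) - 4290 = -2700 - 4290 = -6990$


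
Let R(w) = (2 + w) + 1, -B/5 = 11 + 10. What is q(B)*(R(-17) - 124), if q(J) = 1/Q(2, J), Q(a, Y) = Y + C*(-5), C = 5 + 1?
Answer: 46/45 ≈ 1.0222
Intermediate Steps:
C = 6
B = -105 (B = -5*(11 + 10) = -5*21 = -105)
Q(a, Y) = -30 + Y (Q(a, Y) = Y + 6*(-5) = Y - 30 = -30 + Y)
R(w) = 3 + w
q(J) = 1/(-30 + J)
q(B)*(R(-17) - 124) = ((3 - 17) - 124)/(-30 - 105) = (-14 - 124)/(-135) = -1/135*(-138) = 46/45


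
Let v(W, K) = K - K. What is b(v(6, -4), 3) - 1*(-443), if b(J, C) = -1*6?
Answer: 437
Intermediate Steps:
v(W, K) = 0
b(J, C) = -6
b(v(6, -4), 3) - 1*(-443) = -6 - 1*(-443) = -6 + 443 = 437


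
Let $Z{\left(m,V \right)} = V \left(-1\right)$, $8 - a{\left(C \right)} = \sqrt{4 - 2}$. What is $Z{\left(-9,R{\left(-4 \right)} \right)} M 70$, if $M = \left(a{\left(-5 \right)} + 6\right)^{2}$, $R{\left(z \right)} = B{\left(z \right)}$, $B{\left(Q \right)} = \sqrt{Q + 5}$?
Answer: $-13860 + 1960 \sqrt{2} \approx -11088.0$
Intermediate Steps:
$a{\left(C \right)} = 8 - \sqrt{2}$ ($a{\left(C \right)} = 8 - \sqrt{4 - 2} = 8 - \sqrt{2}$)
$B{\left(Q \right)} = \sqrt{5 + Q}$
$R{\left(z \right)} = \sqrt{5 + z}$
$Z{\left(m,V \right)} = - V$
$M = \left(14 - \sqrt{2}\right)^{2}$ ($M = \left(\left(8 - \sqrt{2}\right) + 6\right)^{2} = \left(14 - \sqrt{2}\right)^{2} \approx 158.4$)
$Z{\left(-9,R{\left(-4 \right)} \right)} M 70 = - \sqrt{5 - 4} \left(14 - \sqrt{2}\right)^{2} \cdot 70 = - \sqrt{1} \left(14 - \sqrt{2}\right)^{2} \cdot 70 = \left(-1\right) 1 \left(14 - \sqrt{2}\right)^{2} \cdot 70 = - \left(14 - \sqrt{2}\right)^{2} \cdot 70 = - 70 \left(14 - \sqrt{2}\right)^{2}$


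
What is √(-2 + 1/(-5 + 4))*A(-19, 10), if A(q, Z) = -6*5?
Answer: -30*I*√3 ≈ -51.962*I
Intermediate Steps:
A(q, Z) = -30
√(-2 + 1/(-5 + 4))*A(-19, 10) = √(-2 + 1/(-5 + 4))*(-30) = √(-2 + 1/(-1))*(-30) = √(-2 - 1)*(-30) = √(-3)*(-30) = (I*√3)*(-30) = -30*I*√3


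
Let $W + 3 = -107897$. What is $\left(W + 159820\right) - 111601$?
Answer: $-59681$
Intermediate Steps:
$W = -107900$ ($W = -3 - 107897 = -107900$)
$\left(W + 159820\right) - 111601 = \left(-107900 + 159820\right) - 111601 = 51920 - 111601 = -59681$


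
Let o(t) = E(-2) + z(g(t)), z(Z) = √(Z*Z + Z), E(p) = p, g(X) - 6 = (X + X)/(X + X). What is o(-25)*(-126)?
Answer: 252 - 252*√14 ≈ -690.90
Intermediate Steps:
g(X) = 7 (g(X) = 6 + (X + X)/(X + X) = 6 + (2*X)/((2*X)) = 6 + (2*X)*(1/(2*X)) = 6 + 1 = 7)
z(Z) = √(Z + Z²) (z(Z) = √(Z² + Z) = √(Z + Z²))
o(t) = -2 + 2*√14 (o(t) = -2 + √(7*(1 + 7)) = -2 + √(7*8) = -2 + √56 = -2 + 2*√14)
o(-25)*(-126) = (-2 + 2*√14)*(-126) = 252 - 252*√14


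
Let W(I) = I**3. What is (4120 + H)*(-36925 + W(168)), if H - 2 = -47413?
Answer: -203671470737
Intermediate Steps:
H = -47411 (H = 2 - 47413 = -47411)
(4120 + H)*(-36925 + W(168)) = (4120 - 47411)*(-36925 + 168**3) = -43291*(-36925 + 4741632) = -43291*4704707 = -203671470737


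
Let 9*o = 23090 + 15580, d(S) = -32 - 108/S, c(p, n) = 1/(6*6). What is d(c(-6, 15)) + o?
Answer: 1130/3 ≈ 376.67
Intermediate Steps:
c(p, n) = 1/36
o = 12890/3 (o = (23090 + 15580)/9 = (⅑)*38670 = 12890/3 ≈ 4296.7)
d(c(-6, 15)) + o = (-32 - 108/1/36) + 12890/3 = (-32 - 108*36) + 12890/3 = (-32 - 3888) + 12890/3 = -3920 + 12890/3 = 1130/3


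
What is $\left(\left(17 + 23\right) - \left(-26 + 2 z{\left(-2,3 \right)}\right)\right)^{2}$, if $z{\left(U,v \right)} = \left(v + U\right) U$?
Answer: $4900$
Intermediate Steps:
$z{\left(U,v \right)} = U \left(U + v\right)$ ($z{\left(U,v \right)} = \left(U + v\right) U = U \left(U + v\right)$)
$\left(\left(17 + 23\right) - \left(-26 + 2 z{\left(-2,3 \right)}\right)\right)^{2} = \left(\left(17 + 23\right) + \left(25 - \left(2 \left(- 2 \left(-2 + 3\right)\right) - 1\right)\right)\right)^{2} = \left(40 + \left(25 - \left(2 \left(\left(-2\right) 1\right) - 1\right)\right)\right)^{2} = \left(40 + \left(25 - \left(2 \left(-2\right) - 1\right)\right)\right)^{2} = \left(40 + \left(25 - \left(-4 - 1\right)\right)\right)^{2} = \left(40 + \left(25 - -5\right)\right)^{2} = \left(40 + \left(25 + 5\right)\right)^{2} = \left(40 + 30\right)^{2} = 70^{2} = 4900$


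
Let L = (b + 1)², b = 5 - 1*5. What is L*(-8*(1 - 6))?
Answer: 40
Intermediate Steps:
b = 0 (b = 5 - 5 = 0)
L = 1 (L = (0 + 1)² = 1² = 1)
L*(-8*(1 - 6)) = 1*(-8*(1 - 6)) = 1*(-8*(-5)) = 1*40 = 40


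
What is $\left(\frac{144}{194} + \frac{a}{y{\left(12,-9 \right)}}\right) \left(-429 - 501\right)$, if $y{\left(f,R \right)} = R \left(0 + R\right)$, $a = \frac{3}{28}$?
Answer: $- \frac{8451995}{12222} \approx -691.54$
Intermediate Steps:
$a = \frac{3}{28}$ ($a = 3 \cdot \frac{1}{28} = \frac{3}{28} \approx 0.10714$)
$y{\left(f,R \right)} = R^{2}$ ($y{\left(f,R \right)} = R R = R^{2}$)
$\left(\frac{144}{194} + \frac{a}{y{\left(12,-9 \right)}}\right) \left(-429 - 501\right) = \left(\frac{144}{194} + \frac{3}{28 \left(-9\right)^{2}}\right) \left(-429 - 501\right) = \left(144 \cdot \frac{1}{194} + \frac{3}{28 \cdot 81}\right) \left(-930\right) = \left(\frac{72}{97} + \frac{3}{28} \cdot \frac{1}{81}\right) \left(-930\right) = \left(\frac{72}{97} + \frac{1}{756}\right) \left(-930\right) = \frac{54529}{73332} \left(-930\right) = - \frac{8451995}{12222}$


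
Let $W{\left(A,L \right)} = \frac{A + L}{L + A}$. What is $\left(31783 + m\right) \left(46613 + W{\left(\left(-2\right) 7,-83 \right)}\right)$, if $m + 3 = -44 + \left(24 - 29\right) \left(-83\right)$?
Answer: $1498686714$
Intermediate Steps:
$m = 368$ ($m = -3 - \left(44 - \left(24 - 29\right) \left(-83\right)\right) = -3 - -371 = -3 + \left(-44 + 415\right) = -3 + 371 = 368$)
$W{\left(A,L \right)} = 1$ ($W{\left(A,L \right)} = \frac{A + L}{A + L} = 1$)
$\left(31783 + m\right) \left(46613 + W{\left(\left(-2\right) 7,-83 \right)}\right) = \left(31783 + 368\right) \left(46613 + 1\right) = 32151 \cdot 46614 = 1498686714$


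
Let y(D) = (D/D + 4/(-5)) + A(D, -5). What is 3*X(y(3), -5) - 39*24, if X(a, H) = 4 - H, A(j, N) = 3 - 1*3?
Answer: -909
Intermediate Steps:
A(j, N) = 0 (A(j, N) = 3 - 3 = 0)
y(D) = ⅕ (y(D) = (D/D + 4/(-5)) + 0 = (1 + 4*(-⅕)) + 0 = (1 - ⅘) + 0 = ⅕ + 0 = ⅕)
3*X(y(3), -5) - 39*24 = 3*(4 - 1*(-5)) - 39*24 = 3*(4 + 5) - 936 = 3*9 - 936 = 27 - 936 = -909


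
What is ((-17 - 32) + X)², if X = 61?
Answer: 144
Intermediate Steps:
((-17 - 32) + X)² = ((-17 - 32) + 61)² = (-49 + 61)² = 12² = 144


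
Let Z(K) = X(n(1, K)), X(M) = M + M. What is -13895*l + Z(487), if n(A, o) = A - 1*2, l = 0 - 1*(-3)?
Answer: -41687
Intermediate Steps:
l = 3 (l = 0 + 3 = 3)
n(A, o) = -2 + A (n(A, o) = A - 2 = -2 + A)
X(M) = 2*M
Z(K) = -2 (Z(K) = 2*(-2 + 1) = 2*(-1) = -2)
-13895*l + Z(487) = -13895*3 - 2 = -41685 - 2 = -41687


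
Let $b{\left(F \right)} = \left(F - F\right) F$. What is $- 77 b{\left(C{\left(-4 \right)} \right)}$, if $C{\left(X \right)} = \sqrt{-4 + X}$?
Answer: $0$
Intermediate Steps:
$b{\left(F \right)} = 0$ ($b{\left(F \right)} = 0 F = 0$)
$- 77 b{\left(C{\left(-4 \right)} \right)} = \left(-77\right) 0 = 0$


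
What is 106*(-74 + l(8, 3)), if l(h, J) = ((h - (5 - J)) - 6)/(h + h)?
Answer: -7844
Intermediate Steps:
l(h, J) = (-11 + J + h)/(2*h) (l(h, J) = ((h + (-5 + J)) - 6)/((2*h)) = ((-5 + J + h) - 6)*(1/(2*h)) = (-11 + J + h)*(1/(2*h)) = (-11 + J + h)/(2*h))
106*(-74 + l(8, 3)) = 106*(-74 + (½)*(-11 + 3 + 8)/8) = 106*(-74 + (½)*(⅛)*0) = 106*(-74 + 0) = 106*(-74) = -7844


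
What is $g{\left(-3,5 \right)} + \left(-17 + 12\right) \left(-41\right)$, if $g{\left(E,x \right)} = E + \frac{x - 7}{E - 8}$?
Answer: $\frac{2224}{11} \approx 202.18$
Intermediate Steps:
$g{\left(E,x \right)} = E + \frac{-7 + x}{-8 + E}$ ($g{\left(E,x \right)} = E + \frac{-7 + x}{E - 8} = E + \frac{-7 + x}{-8 + E}$)
$g{\left(-3,5 \right)} + \left(-17 + 12\right) \left(-41\right) = \frac{-7 + 5 + \left(-3\right)^{2} - -24}{-8 - 3} + \left(-17 + 12\right) \left(-41\right) = \frac{-7 + 5 + 9 + 24}{-11} - -205 = \left(- \frac{1}{11}\right) 31 + 205 = - \frac{31}{11} + 205 = \frac{2224}{11}$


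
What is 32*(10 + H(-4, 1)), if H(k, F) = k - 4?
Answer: 64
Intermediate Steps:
H(k, F) = -4 + k
32*(10 + H(-4, 1)) = 32*(10 + (-4 - 4)) = 32*(10 - 8) = 32*2 = 64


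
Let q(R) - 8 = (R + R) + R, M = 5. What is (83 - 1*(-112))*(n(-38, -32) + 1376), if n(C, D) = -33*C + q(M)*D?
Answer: 369330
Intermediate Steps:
q(R) = 8 + 3*R (q(R) = 8 + ((R + R) + R) = 8 + (2*R + R) = 8 + 3*R)
n(C, D) = -33*C + 23*D (n(C, D) = -33*C + (8 + 3*5)*D = -33*C + (8 + 15)*D = -33*C + 23*D)
(83 - 1*(-112))*(n(-38, -32) + 1376) = (83 - 1*(-112))*((-33*(-38) + 23*(-32)) + 1376) = (83 + 112)*((1254 - 736) + 1376) = 195*(518 + 1376) = 195*1894 = 369330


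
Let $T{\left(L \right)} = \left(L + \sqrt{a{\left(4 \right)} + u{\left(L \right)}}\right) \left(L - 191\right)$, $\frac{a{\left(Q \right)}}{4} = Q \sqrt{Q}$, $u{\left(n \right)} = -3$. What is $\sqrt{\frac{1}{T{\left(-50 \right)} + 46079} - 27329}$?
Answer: $\frac{\sqrt{-1588607440 + 6586289 \sqrt{29}}}{\sqrt{58129 - 241 \sqrt{29}}} \approx 165.31 i$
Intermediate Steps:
$a{\left(Q \right)} = 4 Q^{\frac{3}{2}}$ ($a{\left(Q \right)} = 4 Q \sqrt{Q} = 4 Q^{\frac{3}{2}}$)
$T{\left(L \right)} = \left(-191 + L\right) \left(L + \sqrt{29}\right)$ ($T{\left(L \right)} = \left(L + \sqrt{4 \cdot 4^{\frac{3}{2}} - 3}\right) \left(L - 191\right) = \left(L + \sqrt{4 \cdot 8 - 3}\right) \left(-191 + L\right) = \left(L + \sqrt{32 - 3}\right) \left(-191 + L\right) = \left(L + \sqrt{29}\right) \left(-191 + L\right) = \left(-191 + L\right) \left(L + \sqrt{29}\right)$)
$\sqrt{\frac{1}{T{\left(-50 \right)} + 46079} - 27329} = \sqrt{\frac{1}{\left(\left(-50\right)^{2} - -9550 - 191 \sqrt{29} - 50 \sqrt{29}\right) + 46079} - 27329} = \sqrt{\frac{1}{\left(2500 + 9550 - 191 \sqrt{29} - 50 \sqrt{29}\right) + 46079} - 27329} = \sqrt{\frac{1}{\left(12050 - 241 \sqrt{29}\right) + 46079} - 27329} = \sqrt{\frac{1}{58129 - 241 \sqrt{29}} - 27329} = \sqrt{-27329 + \frac{1}{58129 - 241 \sqrt{29}}}$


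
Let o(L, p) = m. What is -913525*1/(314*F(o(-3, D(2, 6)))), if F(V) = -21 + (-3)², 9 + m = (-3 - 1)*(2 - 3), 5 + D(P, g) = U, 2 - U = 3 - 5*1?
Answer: 913525/3768 ≈ 242.44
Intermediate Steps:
U = 4 (U = 2 - (3 - 5*1) = 2 - (3 - 5) = 2 - 1*(-2) = 2 + 2 = 4)
D(P, g) = -1 (D(P, g) = -5 + 4 = -1)
m = -5 (m = -9 + (-3 - 1)*(2 - 3) = -9 - 4*(-1) = -9 + 4 = -5)
o(L, p) = -5
F(V) = -12 (F(V) = -21 + 9 = -12)
-913525*1/(314*F(o(-3, D(2, 6)))) = -913525/((-12*314)) = -913525/(-3768) = -913525*(-1/3768) = 913525/3768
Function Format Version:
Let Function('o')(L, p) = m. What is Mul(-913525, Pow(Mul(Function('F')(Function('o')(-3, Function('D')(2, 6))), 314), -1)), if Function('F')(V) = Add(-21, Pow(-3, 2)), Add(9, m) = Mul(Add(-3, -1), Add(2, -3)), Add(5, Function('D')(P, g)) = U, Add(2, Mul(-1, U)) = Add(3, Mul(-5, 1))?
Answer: Rational(913525, 3768) ≈ 242.44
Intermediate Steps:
U = 4 (U = Add(2, Mul(-1, Add(3, Mul(-5, 1)))) = Add(2, Mul(-1, Add(3, -5))) = Add(2, Mul(-1, -2)) = Add(2, 2) = 4)
Function('D')(P, g) = -1 (Function('D')(P, g) = Add(-5, 4) = -1)
m = -5 (m = Add(-9, Mul(Add(-3, -1), Add(2, -3))) = Add(-9, Mul(-4, -1)) = Add(-9, 4) = -5)
Function('o')(L, p) = -5
Function('F')(V) = -12 (Function('F')(V) = Add(-21, 9) = -12)
Mul(-913525, Pow(Mul(Function('F')(Function('o')(-3, Function('D')(2, 6))), 314), -1)) = Mul(-913525, Pow(Mul(-12, 314), -1)) = Mul(-913525, Pow(-3768, -1)) = Mul(-913525, Rational(-1, 3768)) = Rational(913525, 3768)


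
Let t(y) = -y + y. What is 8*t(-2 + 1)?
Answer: 0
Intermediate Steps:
t(y) = 0
8*t(-2 + 1) = 8*0 = 0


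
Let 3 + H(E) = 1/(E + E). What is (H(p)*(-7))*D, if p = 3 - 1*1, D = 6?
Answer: 231/2 ≈ 115.50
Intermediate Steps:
p = 2 (p = 3 - 1 = 2)
H(E) = -3 + 1/(2*E) (H(E) = -3 + 1/(E + E) = -3 + 1/(2*E))
(H(p)*(-7))*D = ((-3 + (1/2)/2)*(-7))*6 = ((-3 + (1/2)*(1/2))*(-7))*6 = ((-3 + 1/4)*(-7))*6 = -11/4*(-7)*6 = (77/4)*6 = 231/2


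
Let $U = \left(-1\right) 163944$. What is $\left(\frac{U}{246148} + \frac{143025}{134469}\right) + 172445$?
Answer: $\frac{475651475696192}{2758272951} \approx 1.7245 \cdot 10^{5}$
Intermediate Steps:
$U = -163944$
$\left(\frac{U}{246148} + \frac{143025}{134469}\right) + 172445 = \left(- \frac{163944}{246148} + \frac{143025}{134469}\right) + 172445 = \left(\left(-163944\right) \frac{1}{246148} + 143025 \cdot \frac{1}{134469}\right) + 172445 = \left(- \frac{40986}{61537} + \frac{47675}{44823}\right) + 172445 = \frac{1096660997}{2758272951} + 172445 = \frac{475651475696192}{2758272951}$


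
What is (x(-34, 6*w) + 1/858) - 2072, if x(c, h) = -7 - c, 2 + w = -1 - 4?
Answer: -1754609/858 ≈ -2045.0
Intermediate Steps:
w = -7 (w = -2 + (-1 - 4) = -2 - 5 = -7)
(x(-34, 6*w) + 1/858) - 2072 = ((-7 - 1*(-34)) + 1/858) - 2072 = ((-7 + 34) + 1/858) - 2072 = (27 + 1/858) - 2072 = 23167/858 - 2072 = -1754609/858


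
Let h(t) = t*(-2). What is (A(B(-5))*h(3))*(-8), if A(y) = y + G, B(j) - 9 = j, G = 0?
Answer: 192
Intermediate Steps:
B(j) = 9 + j
h(t) = -2*t
A(y) = y (A(y) = y + 0 = y)
(A(B(-5))*h(3))*(-8) = ((9 - 5)*(-2*3))*(-8) = (4*(-6))*(-8) = -24*(-8) = 192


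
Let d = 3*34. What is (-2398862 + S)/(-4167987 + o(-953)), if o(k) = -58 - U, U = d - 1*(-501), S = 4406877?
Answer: -2008015/4168648 ≈ -0.48169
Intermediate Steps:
d = 102
U = 603 (U = 102 - 1*(-501) = 102 + 501 = 603)
o(k) = -661 (o(k) = -58 - 1*603 = -58 - 603 = -661)
(-2398862 + S)/(-4167987 + o(-953)) = (-2398862 + 4406877)/(-4167987 - 661) = 2008015/(-4168648) = 2008015*(-1/4168648) = -2008015/4168648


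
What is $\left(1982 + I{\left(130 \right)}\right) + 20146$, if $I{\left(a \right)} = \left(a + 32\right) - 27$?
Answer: $22263$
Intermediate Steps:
$I{\left(a \right)} = 5 + a$ ($I{\left(a \right)} = \left(32 + a\right) - 27 = 5 + a$)
$\left(1982 + I{\left(130 \right)}\right) + 20146 = \left(1982 + \left(5 + 130\right)\right) + 20146 = \left(1982 + 135\right) + 20146 = 2117 + 20146 = 22263$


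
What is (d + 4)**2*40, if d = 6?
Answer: 4000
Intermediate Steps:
(d + 4)**2*40 = (6 + 4)**2*40 = 10**2*40 = 100*40 = 4000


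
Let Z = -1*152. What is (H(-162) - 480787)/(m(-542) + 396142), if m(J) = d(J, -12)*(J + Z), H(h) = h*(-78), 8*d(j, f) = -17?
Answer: -1872604/1590467 ≈ -1.1774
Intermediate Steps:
Z = -152
d(j, f) = -17/8 (d(j, f) = (⅛)*(-17) = -17/8)
H(h) = -78*h
m(J) = 323 - 17*J/8 (m(J) = -17*(J - 152)/8 = -17*(-152 + J)/8 = 323 - 17*J/8)
(H(-162) - 480787)/(m(-542) + 396142) = (-78*(-162) - 480787)/((323 - 17/8*(-542)) + 396142) = (12636 - 480787)/((323 + 4607/4) + 396142) = -468151/(5899/4 + 396142) = -468151/1590467/4 = -468151*4/1590467 = -1872604/1590467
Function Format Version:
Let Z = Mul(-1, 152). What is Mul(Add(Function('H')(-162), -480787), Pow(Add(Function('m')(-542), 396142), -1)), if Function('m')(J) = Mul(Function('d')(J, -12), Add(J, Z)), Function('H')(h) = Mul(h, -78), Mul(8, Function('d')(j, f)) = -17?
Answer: Rational(-1872604, 1590467) ≈ -1.1774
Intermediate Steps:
Z = -152
Function('d')(j, f) = Rational(-17, 8) (Function('d')(j, f) = Mul(Rational(1, 8), -17) = Rational(-17, 8))
Function('H')(h) = Mul(-78, h)
Function('m')(J) = Add(323, Mul(Rational(-17, 8), J)) (Function('m')(J) = Mul(Rational(-17, 8), Add(J, -152)) = Mul(Rational(-17, 8), Add(-152, J)) = Add(323, Mul(Rational(-17, 8), J)))
Mul(Add(Function('H')(-162), -480787), Pow(Add(Function('m')(-542), 396142), -1)) = Mul(Add(Mul(-78, -162), -480787), Pow(Add(Add(323, Mul(Rational(-17, 8), -542)), 396142), -1)) = Mul(Add(12636, -480787), Pow(Add(Add(323, Rational(4607, 4)), 396142), -1)) = Mul(-468151, Pow(Add(Rational(5899, 4), 396142), -1)) = Mul(-468151, Pow(Rational(1590467, 4), -1)) = Mul(-468151, Rational(4, 1590467)) = Rational(-1872604, 1590467)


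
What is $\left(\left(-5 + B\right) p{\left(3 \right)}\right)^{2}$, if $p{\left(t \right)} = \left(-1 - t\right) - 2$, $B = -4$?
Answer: $2916$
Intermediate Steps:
$p{\left(t \right)} = -3 - t$ ($p{\left(t \right)} = \left(-1 - t\right) - 2 = -3 - t$)
$\left(\left(-5 + B\right) p{\left(3 \right)}\right)^{2} = \left(\left(-5 - 4\right) \left(-3 - 3\right)\right)^{2} = \left(- 9 \left(-3 - 3\right)\right)^{2} = \left(\left(-9\right) \left(-6\right)\right)^{2} = 54^{2} = 2916$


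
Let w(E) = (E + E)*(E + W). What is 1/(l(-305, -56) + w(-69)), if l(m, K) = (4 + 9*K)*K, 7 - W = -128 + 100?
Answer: 1/32692 ≈ 3.0589e-5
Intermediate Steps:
W = 35 (W = 7 - (-128 + 100) = 7 - 1*(-28) = 7 + 28 = 35)
l(m, K) = K*(4 + 9*K)
w(E) = 2*E*(35 + E) (w(E) = (E + E)*(E + 35) = (2*E)*(35 + E) = 2*E*(35 + E))
1/(l(-305, -56) + w(-69)) = 1/(-56*(4 + 9*(-56)) + 2*(-69)*(35 - 69)) = 1/(-56*(4 - 504) + 2*(-69)*(-34)) = 1/(-56*(-500) + 4692) = 1/(28000 + 4692) = 1/32692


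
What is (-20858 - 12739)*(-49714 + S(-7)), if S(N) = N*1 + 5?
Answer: 1670308452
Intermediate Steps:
S(N) = 5 + N (S(N) = N + 5 = 5 + N)
(-20858 - 12739)*(-49714 + S(-7)) = (-20858 - 12739)*(-49714 + (5 - 7)) = -33597*(-49714 - 2) = -33597*(-49716) = 1670308452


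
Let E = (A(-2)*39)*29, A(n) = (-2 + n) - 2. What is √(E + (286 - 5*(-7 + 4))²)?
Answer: √83815 ≈ 289.51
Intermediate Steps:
A(n) = -4 + n
E = -6786 (E = ((-4 - 2)*39)*29 = -6*39*29 = -234*29 = -6786)
√(E + (286 - 5*(-7 + 4))²) = √(-6786 + (286 - 5*(-7 + 4))²) = √(-6786 + (286 - 5*(-3))²) = √(-6786 + (286 + 15)²) = √(-6786 + 301²) = √(-6786 + 90601) = √83815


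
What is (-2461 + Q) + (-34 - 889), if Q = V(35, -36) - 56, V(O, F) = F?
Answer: -3476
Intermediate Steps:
Q = -92 (Q = -36 - 56 = -92)
(-2461 + Q) + (-34 - 889) = (-2461 - 92) + (-34 - 889) = -2553 - 923 = -3476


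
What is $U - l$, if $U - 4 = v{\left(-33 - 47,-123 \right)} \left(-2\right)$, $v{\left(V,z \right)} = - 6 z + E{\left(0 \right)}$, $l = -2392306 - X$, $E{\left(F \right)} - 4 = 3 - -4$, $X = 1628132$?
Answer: $4018944$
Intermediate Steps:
$E{\left(F \right)} = 11$ ($E{\left(F \right)} = 4 + \left(3 - -4\right) = 4 + \left(3 + 4\right) = 4 + 7 = 11$)
$l = -4020438$ ($l = -2392306 - 1628132 = -4020438$)
$v{\left(V,z \right)} = 11 - 6 z$ ($v{\left(V,z \right)} = - 6 z + 11 = 11 - 6 z$)
$U = -1494$ ($U = 4 + \left(11 - -738\right) \left(-2\right) = 4 + \left(11 + 738\right) \left(-2\right) = 4 + 749 \left(-2\right) = 4 - 1498 = -1494$)
$U - l = -1494 - -4020438 = -1494 + 4020438 = 4018944$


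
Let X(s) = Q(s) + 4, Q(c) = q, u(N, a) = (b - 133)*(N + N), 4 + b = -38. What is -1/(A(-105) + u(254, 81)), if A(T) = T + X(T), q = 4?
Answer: 1/88997 ≈ 1.1236e-5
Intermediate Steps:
b = -42 (b = -4 - 38 = -42)
u(N, a) = -350*N (u(N, a) = (-42 - 133)*(N + N) = -350*N)
Q(c) = 4
X(s) = 8 (X(s) = 4 + 4 = 8)
A(T) = 8 + T (A(T) = T + 8 = 8 + T)
-1/(A(-105) + u(254, 81)) = -1/((8 - 105) - 350*254) = -1/(-97 - 88900) = -1/(-88997) = -1*(-1/88997) = 1/88997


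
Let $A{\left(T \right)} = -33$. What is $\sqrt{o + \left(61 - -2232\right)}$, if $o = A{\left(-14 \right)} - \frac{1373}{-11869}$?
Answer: $\frac{\sqrt{318389639997}}{11869} \approx 47.541$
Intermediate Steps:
$o = - \frac{390304}{11869}$ ($o = -33 - \frac{1373}{-11869} = -33 - - \frac{1373}{11869} = -33 + \frac{1373}{11869} = - \frac{390304}{11869} \approx -32.884$)
$\sqrt{o + \left(61 - -2232\right)} = \sqrt{- \frac{390304}{11869} + \left(61 - -2232\right)} = \sqrt{- \frac{390304}{11869} + \left(61 + 2232\right)} = \sqrt{- \frac{390304}{11869} + 2293} = \sqrt{\frac{26825313}{11869}} = \frac{\sqrt{318389639997}}{11869}$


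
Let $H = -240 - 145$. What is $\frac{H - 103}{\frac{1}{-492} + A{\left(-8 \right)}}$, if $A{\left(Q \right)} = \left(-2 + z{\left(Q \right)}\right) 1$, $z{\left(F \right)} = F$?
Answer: $\frac{240096}{4921} \approx 48.79$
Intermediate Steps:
$H = -385$
$A{\left(Q \right)} = -2 + Q$ ($A{\left(Q \right)} = \left(-2 + Q\right) 1 = -2 + Q$)
$\frac{H - 103}{\frac{1}{-492} + A{\left(-8 \right)}} = \frac{-385 - 103}{\frac{1}{-492} - 10} = - \frac{488}{- \frac{1}{492} - 10} = - \frac{488}{- \frac{4921}{492}} = \left(-488\right) \left(- \frac{492}{4921}\right) = \frac{240096}{4921}$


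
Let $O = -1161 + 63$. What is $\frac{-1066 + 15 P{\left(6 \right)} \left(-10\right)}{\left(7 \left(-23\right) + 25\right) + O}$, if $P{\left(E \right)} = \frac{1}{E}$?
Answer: $\frac{1091}{1234} \approx 0.88412$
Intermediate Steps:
$O = -1098$
$\frac{-1066 + 15 P{\left(6 \right)} \left(-10\right)}{\left(7 \left(-23\right) + 25\right) + O} = \frac{-1066 + \frac{15}{6} \left(-10\right)}{\left(7 \left(-23\right) + 25\right) - 1098} = \frac{-1066 + 15 \cdot \frac{1}{6} \left(-10\right)}{\left(-161 + 25\right) - 1098} = \frac{-1066 + \frac{5}{2} \left(-10\right)}{-136 - 1098} = \frac{-1066 - 25}{-1234} = \left(-1091\right) \left(- \frac{1}{1234}\right) = \frac{1091}{1234}$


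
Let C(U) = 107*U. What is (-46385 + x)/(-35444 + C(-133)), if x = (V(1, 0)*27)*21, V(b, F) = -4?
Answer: 48653/49675 ≈ 0.97943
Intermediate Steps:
x = -2268 (x = -4*27*21 = -108*21 = -2268)
(-46385 + x)/(-35444 + C(-133)) = (-46385 - 2268)/(-35444 + 107*(-133)) = -48653/(-35444 - 14231) = -48653/(-49675) = -48653*(-1/49675) = 48653/49675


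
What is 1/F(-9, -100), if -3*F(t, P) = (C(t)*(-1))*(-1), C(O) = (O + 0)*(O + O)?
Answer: -1/54 ≈ -0.018519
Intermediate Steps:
C(O) = 2*O² (C(O) = O*(2*O) = 2*O²)
F(t, P) = -2*t²/3 (F(t, P) = -(2*t²)*(-1)*(-1)/3 = -(-2*t²)*(-1)/3 = -2*t²/3)
1/F(-9, -100) = 1/(-⅔*(-9)²) = 1/(-⅔*81) = 1/(-54) = -1/54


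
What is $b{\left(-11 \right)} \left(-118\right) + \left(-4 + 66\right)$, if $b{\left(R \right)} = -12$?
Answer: $1478$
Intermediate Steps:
$b{\left(-11 \right)} \left(-118\right) + \left(-4 + 66\right) = \left(-12\right) \left(-118\right) + \left(-4 + 66\right) = 1416 + 62 = 1478$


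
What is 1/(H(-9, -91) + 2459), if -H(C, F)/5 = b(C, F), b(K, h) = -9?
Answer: 1/2504 ≈ 0.00039936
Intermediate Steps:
H(C, F) = 45 (H(C, F) = -5*(-9) = 45)
1/(H(-9, -91) + 2459) = 1/(45 + 2459) = 1/2504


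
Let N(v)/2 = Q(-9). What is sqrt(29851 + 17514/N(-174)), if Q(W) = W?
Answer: sqrt(28878) ≈ 169.94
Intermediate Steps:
N(v) = -18 (N(v) = 2*(-9) = -18)
sqrt(29851 + 17514/N(-174)) = sqrt(29851 + 17514/(-18)) = sqrt(29851 + 17514*(-1/18)) = sqrt(29851 - 973) = sqrt(28878)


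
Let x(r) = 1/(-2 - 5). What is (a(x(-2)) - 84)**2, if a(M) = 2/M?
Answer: 9604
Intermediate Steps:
x(r) = -1/7 (x(r) = 1/(-7) = -1/7)
(a(x(-2)) - 84)**2 = (2/(-1/7) - 84)**2 = (2*(-7) - 84)**2 = (-14 - 84)**2 = (-98)**2 = 9604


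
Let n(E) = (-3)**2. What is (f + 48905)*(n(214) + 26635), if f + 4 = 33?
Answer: 1303797496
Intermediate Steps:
n(E) = 9
f = 29 (f = -4 + 33 = 29)
(f + 48905)*(n(214) + 26635) = (29 + 48905)*(9 + 26635) = 48934*26644 = 1303797496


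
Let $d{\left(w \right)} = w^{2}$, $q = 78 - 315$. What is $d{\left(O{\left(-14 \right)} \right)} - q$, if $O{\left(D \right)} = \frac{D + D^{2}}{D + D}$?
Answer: $\frac{1117}{4} \approx 279.25$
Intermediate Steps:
$O{\left(D \right)} = \frac{D + D^{2}}{2 D}$
$q = -237$ ($q = 78 - 315 = -237$)
$d{\left(O{\left(-14 \right)} \right)} - q = \left(\frac{1}{2} + \frac{1}{2} \left(-14\right)\right)^{2} - -237 = \left(\frac{1}{2} - 7\right)^{2} + 237 = \left(- \frac{13}{2}\right)^{2} + 237 = \frac{169}{4} + 237 = \frac{1117}{4}$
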